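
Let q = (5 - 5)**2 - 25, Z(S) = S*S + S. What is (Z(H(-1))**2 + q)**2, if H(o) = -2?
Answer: 441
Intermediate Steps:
Z(S) = S + S**2 (Z(S) = S**2 + S = S + S**2)
q = -25 (q = 0**2 - 25 = 0 - 25 = -25)
(Z(H(-1))**2 + q)**2 = ((-2*(1 - 2))**2 - 25)**2 = ((-2*(-1))**2 - 25)**2 = (2**2 - 25)**2 = (4 - 25)**2 = (-21)**2 = 441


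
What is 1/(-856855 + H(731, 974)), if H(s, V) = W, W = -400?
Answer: -1/857255 ≈ -1.1665e-6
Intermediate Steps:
H(s, V) = -400
1/(-856855 + H(731, 974)) = 1/(-856855 - 400) = 1/(-857255) = -1/857255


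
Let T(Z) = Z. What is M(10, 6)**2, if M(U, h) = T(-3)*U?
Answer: 900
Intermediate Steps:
M(U, h) = -3*U
M(10, 6)**2 = (-3*10)**2 = (-30)**2 = 900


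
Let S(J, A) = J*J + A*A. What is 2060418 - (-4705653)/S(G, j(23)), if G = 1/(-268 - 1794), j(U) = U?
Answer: 4654352361343518/2249225477 ≈ 2.0693e+6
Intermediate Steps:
G = -1/2062 (G = 1/(-2062) = -1/2062 ≈ -0.00048497)
S(J, A) = A² + J² (S(J, A) = J² + A² = A² + J²)
2060418 - (-4705653)/S(G, j(23)) = 2060418 - (-4705653)/(23² + (-1/2062)²) = 2060418 - (-4705653)/(529 + 1/4251844) = 2060418 - (-4705653)/2249225477/4251844 = 2060418 - (-4705653)*4251844/2249225477 = 2060418 - 1*(-20007702474132/2249225477) = 2060418 + 20007702474132/2249225477 = 4654352361343518/2249225477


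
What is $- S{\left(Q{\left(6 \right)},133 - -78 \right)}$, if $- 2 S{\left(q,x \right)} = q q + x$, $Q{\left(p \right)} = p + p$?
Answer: $\frac{355}{2} \approx 177.5$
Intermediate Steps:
$Q{\left(p \right)} = 2 p$
$S{\left(q,x \right)} = - \frac{x}{2} - \frac{q^{2}}{2}$ ($S{\left(q,x \right)} = - \frac{q q + x}{2} = - \frac{q^{2} + x}{2} = - \frac{x + q^{2}}{2} = - \frac{x}{2} - \frac{q^{2}}{2}$)
$- S{\left(Q{\left(6 \right)},133 - -78 \right)} = - (- \frac{133 - -78}{2} - \frac{\left(2 \cdot 6\right)^{2}}{2}) = - (- \frac{133 + 78}{2} - \frac{12^{2}}{2}) = - (\left(- \frac{1}{2}\right) 211 - 72) = - (- \frac{211}{2} - 72) = \left(-1\right) \left(- \frac{355}{2}\right) = \frac{355}{2}$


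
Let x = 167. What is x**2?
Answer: 27889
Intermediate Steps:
x**2 = 167**2 = 27889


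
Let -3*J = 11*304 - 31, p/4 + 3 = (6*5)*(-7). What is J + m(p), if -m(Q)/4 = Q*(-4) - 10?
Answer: -44089/3 ≈ -14696.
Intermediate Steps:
p = -852 (p = -12 + 4*((6*5)*(-7)) = -12 + 4*(30*(-7)) = -12 + 4*(-210) = -12 - 840 = -852)
J = -3313/3 (J = -(11*304 - 31)/3 = -(3344 - 31)/3 = -⅓*3313 = -3313/3 ≈ -1104.3)
m(Q) = 40 + 16*Q (m(Q) = -4*(Q*(-4) - 10) = -4*(-4*Q - 10) = -4*(-10 - 4*Q) = 40 + 16*Q)
J + m(p) = -3313/3 + (40 + 16*(-852)) = -3313/3 + (40 - 13632) = -3313/3 - 13592 = -44089/3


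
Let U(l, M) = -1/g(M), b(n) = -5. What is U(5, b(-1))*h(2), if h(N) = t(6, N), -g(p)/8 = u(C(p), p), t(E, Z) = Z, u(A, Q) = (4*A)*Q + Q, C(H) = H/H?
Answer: -1/100 ≈ -0.010000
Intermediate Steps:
C(H) = 1
u(A, Q) = Q + 4*A*Q (u(A, Q) = 4*A*Q + Q = Q + 4*A*Q)
g(p) = -40*p (g(p) = -8*p*(1 + 4*1) = -8*p*(1 + 4) = -8*p*5 = -40*p)
U(l, M) = 1/(40*M) (U(l, M) = -1/((-40*M)) = -(-1)/(40*M) = 1/(40*M))
h(N) = N
U(5, b(-1))*h(2) = ((1/40)/(-5))*2 = ((1/40)*(-⅕))*2 = -1/200*2 = -1/100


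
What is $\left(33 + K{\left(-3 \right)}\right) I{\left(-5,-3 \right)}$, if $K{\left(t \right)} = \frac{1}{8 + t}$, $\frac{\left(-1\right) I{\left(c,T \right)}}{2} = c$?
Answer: $332$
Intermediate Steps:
$I{\left(c,T \right)} = - 2 c$
$\left(33 + K{\left(-3 \right)}\right) I{\left(-5,-3 \right)} = \left(33 + \frac{1}{8 - 3}\right) \left(\left(-2\right) \left(-5\right)\right) = \left(33 + \frac{1}{5}\right) 10 = \frac{166}{5} \cdot 10 = 332$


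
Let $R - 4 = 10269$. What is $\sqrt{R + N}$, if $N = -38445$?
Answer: $2 i \sqrt{7043} \approx 167.85 i$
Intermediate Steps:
$R = 10273$ ($R = 4 + 10269 = 10273$)
$\sqrt{R + N} = \sqrt{10273 - 38445} = \sqrt{-28172} = 2 i \sqrt{7043}$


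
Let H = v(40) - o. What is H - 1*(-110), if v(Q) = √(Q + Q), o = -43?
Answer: 153 + 4*√5 ≈ 161.94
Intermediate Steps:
v(Q) = √2*√Q (v(Q) = √(2*Q) = √2*√Q)
H = 43 + 4*√5 (H = √2*√40 - 1*(-43) = √2*(2*√10) + 43 = 4*√5 + 43 = 43 + 4*√5 ≈ 51.944)
H - 1*(-110) = (43 + 4*√5) - 1*(-110) = (43 + 4*√5) + 110 = 153 + 4*√5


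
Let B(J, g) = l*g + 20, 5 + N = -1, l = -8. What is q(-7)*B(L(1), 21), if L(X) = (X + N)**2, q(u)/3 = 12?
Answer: -5328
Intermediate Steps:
N = -6 (N = -5 - 1 = -6)
q(u) = 36 (q(u) = 3*12 = 36)
L(X) = (-6 + X)**2 (L(X) = (X - 6)**2 = (-6 + X)**2)
B(J, g) = 20 - 8*g (B(J, g) = -8*g + 20 = 20 - 8*g)
q(-7)*B(L(1), 21) = 36*(20 - 8*21) = 36*(20 - 168) = 36*(-148) = -5328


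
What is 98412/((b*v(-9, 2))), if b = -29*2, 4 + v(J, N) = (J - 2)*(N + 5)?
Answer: 16402/783 ≈ 20.948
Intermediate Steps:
v(J, N) = -4 + (-2 + J)*(5 + N) (v(J, N) = -4 + (J - 2)*(N + 5) = -4 + (-2 + J)*(5 + N))
b = -58
98412/((b*v(-9, 2))) = 98412/((-58*(-14 - 2*2 + 5*(-9) - 9*2))) = 98412/((-58*(-14 - 4 - 45 - 18))) = 98412/((-58*(-81))) = 98412/4698 = 98412*(1/4698) = 16402/783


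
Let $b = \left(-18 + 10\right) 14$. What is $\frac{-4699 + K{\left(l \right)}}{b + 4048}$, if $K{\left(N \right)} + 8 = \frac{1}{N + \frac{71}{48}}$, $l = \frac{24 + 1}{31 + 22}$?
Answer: $- \frac{7786099}{6511456} \approx -1.1958$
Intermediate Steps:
$l = \frac{25}{53} \approx 0.4717$
$K{\left(N \right)} = -8 + \frac{1}{\frac{71}{48} + N}$ ($K{\left(N \right)} = -8 + \frac{1}{N + \frac{71}{48}} = -8 + \frac{1}{\frac{71}{48} + N}$)
$b = -112$ ($b = \left(-8\right) 14 = -112$)
$\frac{-4699 + K{\left(l \right)}}{b + 4048} = \frac{-4699 + \frac{8 \left(-65 - \frac{1200}{53}\right)}{71 + 48 \cdot \frac{25}{53}}}{-112 + 4048} = \frac{-4699 + \frac{8 \left(-65 - \frac{1200}{53}\right)}{71 + \frac{1200}{53}}}{3936} = \left(-4699 + 8 \frac{1}{\frac{4963}{53}} \left(- \frac{4645}{53}\right)\right) \frac{1}{3936} = \left(-4699 + 8 \cdot \frac{53}{4963} \left(- \frac{4645}{53}\right)\right) \frac{1}{3936} = \left(-4699 - \frac{37160}{4963}\right) \frac{1}{3936} = \left(- \frac{23358297}{4963}\right) \frac{1}{3936} = - \frac{7786099}{6511456}$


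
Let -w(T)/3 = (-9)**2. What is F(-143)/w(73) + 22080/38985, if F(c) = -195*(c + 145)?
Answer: 19874/9153 ≈ 2.1713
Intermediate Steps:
F(c) = -28275 - 195*c (F(c) = -195*(145 + c) = -28275 - 195*c)
w(T) = -243 (w(T) = -3*(-9)**2 = -3*81 = -243)
F(-143)/w(73) + 22080/38985 = (-28275 - 195*(-143))/(-243) + 22080/38985 = (-28275 + 27885)*(-1/243) + 22080*(1/38985) = -390*(-1/243) + 64/113 = 130/81 + 64/113 = 19874/9153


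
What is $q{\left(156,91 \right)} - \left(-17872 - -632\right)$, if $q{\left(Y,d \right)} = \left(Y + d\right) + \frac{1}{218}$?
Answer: $\frac{3812167}{218} \approx 17487.0$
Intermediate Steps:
$q{\left(Y,d \right)} = \frac{1}{218} + Y + d$ ($q{\left(Y,d \right)} = \left(Y + d\right) + \frac{1}{218} = \frac{1}{218} + Y + d$)
$q{\left(156,91 \right)} - \left(-17872 - -632\right) = \left(\frac{1}{218} + 156 + 91\right) - \left(-17872 - -632\right) = \frac{53847}{218} - \left(-17872 + 632\right) = \frac{53847}{218} - -17240 = \frac{53847}{218} + 17240 = \frac{3812167}{218}$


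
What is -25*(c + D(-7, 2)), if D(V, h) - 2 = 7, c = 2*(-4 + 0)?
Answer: -25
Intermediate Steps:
c = -8 (c = 2*(-4) = -8)
D(V, h) = 9 (D(V, h) = 2 + 7 = 9)
-25*(c + D(-7, 2)) = -25*(-8 + 9) = -25*1 = -25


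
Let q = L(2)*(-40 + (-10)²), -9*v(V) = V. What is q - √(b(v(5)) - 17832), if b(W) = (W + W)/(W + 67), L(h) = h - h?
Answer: -I*√1594200127/299 ≈ -133.54*I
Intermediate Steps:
v(V) = -V/9
L(h) = 0
q = 0 (q = 0*(-40 + (-10)²) = 0*(-40 + 100) = 0*60 = 0)
b(W) = 2*W/(67 + W) (b(W) = (2*W)/(67 + W) = 2*W/(67 + W))
q - √(b(v(5)) - 17832) = 0 - √(2*(-⅑*5)/(67 - ⅑*5) - 17832) = 0 - √(2*(-5/9)/(67 - 5/9) - 17832) = 0 - √(2*(-5/9)/(598/9) - 17832) = 0 - √(2*(-5/9)*(9/598) - 17832) = 0 - √(-5/299 - 17832) = 0 - √(-5331773/299) = 0 - I*√1594200127/299 = -I*√1594200127/299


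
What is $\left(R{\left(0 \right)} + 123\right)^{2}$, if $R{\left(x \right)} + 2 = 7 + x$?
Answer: $16384$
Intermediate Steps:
$R{\left(x \right)} = 5 + x$ ($R{\left(x \right)} = -2 + \left(7 + x\right) = 5 + x$)
$\left(R{\left(0 \right)} + 123\right)^{2} = \left(\left(5 + 0\right) + 123\right)^{2} = \left(5 + 123\right)^{2} = 128^{2} = 16384$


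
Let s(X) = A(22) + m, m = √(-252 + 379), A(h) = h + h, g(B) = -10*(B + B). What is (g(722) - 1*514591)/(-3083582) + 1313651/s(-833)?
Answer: 178233982443887/5578199838 - 1313651*√127/1809 ≈ 23768.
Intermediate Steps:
g(B) = -20*B
A(h) = 2*h
m = √127 ≈ 11.269
s(X) = 44 + √127 (s(X) = 2*22 + √127 = 44 + √127)
(g(722) - 1*514591)/(-3083582) + 1313651/s(-833) = (-20*722 - 1*514591)/(-3083582) + 1313651/(44 + √127) = (-14440 - 514591)*(-1/3083582) + 1313651/(44 + √127) = -529031*(-1/3083582) + 1313651/(44 + √127) = 529031/3083582 + 1313651/(44 + √127)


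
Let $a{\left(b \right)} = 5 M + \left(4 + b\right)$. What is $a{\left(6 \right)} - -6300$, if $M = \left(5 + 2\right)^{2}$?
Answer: $6555$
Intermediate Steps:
$M = 49$ ($M = 7^{2} = 49$)
$a{\left(b \right)} = 249 + b$ ($a{\left(b \right)} = 5 \cdot 49 + \left(4 + b\right) = 245 + \left(4 + b\right) = 249 + b$)
$a{\left(6 \right)} - -6300 = \left(249 + 6\right) - -6300 = 255 + 6300 = 6555$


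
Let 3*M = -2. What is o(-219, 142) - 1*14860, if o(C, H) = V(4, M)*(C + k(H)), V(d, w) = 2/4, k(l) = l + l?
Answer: -29655/2 ≈ -14828.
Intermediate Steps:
k(l) = 2*l
M = -⅔ (M = (⅓)*(-2) = -⅔ ≈ -0.66667)
V(d, w) = ½ (V(d, w) = 2*(¼) = ½)
o(C, H) = H + C/2 (o(C, H) = (C + 2*H)/2 = H + C/2)
o(-219, 142) - 1*14860 = (142 + (½)*(-219)) - 1*14860 = (142 - 219/2) - 14860 = 65/2 - 14860 = -29655/2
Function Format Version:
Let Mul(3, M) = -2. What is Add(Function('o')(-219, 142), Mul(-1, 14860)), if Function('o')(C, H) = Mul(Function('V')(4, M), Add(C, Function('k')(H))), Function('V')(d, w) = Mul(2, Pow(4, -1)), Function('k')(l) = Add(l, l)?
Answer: Rational(-29655, 2) ≈ -14828.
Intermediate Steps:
Function('k')(l) = Mul(2, l)
M = Rational(-2, 3) (M = Mul(Rational(1, 3), -2) = Rational(-2, 3) ≈ -0.66667)
Function('V')(d, w) = Rational(1, 2) (Function('V')(d, w) = Mul(2, Rational(1, 4)) = Rational(1, 2))
Function('o')(C, H) = Add(H, Mul(Rational(1, 2), C)) (Function('o')(C, H) = Mul(Rational(1, 2), Add(C, Mul(2, H))) = Add(H, Mul(Rational(1, 2), C)))
Add(Function('o')(-219, 142), Mul(-1, 14860)) = Add(Add(142, Mul(Rational(1, 2), -219)), Mul(-1, 14860)) = Add(Add(142, Rational(-219, 2)), -14860) = Add(Rational(65, 2), -14860) = Rational(-29655, 2)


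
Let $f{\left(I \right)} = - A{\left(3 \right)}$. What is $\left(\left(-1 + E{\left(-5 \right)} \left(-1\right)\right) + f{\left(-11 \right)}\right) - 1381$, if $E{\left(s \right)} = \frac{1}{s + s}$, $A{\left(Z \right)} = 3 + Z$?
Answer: $- \frac{13879}{10} \approx -1387.9$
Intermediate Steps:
$E{\left(s \right)} = \frac{1}{2 s}$
$f{\left(I \right)} = -6$ ($f{\left(I \right)} = - (3 + 3) = \left(-1\right) 6 = -6$)
$\left(\left(-1 + E{\left(-5 \right)} \left(-1\right)\right) + f{\left(-11 \right)}\right) - 1381 = \left(\left(-1 + \frac{1}{2 \left(-5\right)} \left(-1\right)\right) - 6\right) - 1381 = \left(\left(-1 + \frac{1}{2} \left(- \frac{1}{5}\right) \left(-1\right)\right) - 6\right) - 1381 = \left(\left(-1 - - \frac{1}{10}\right) - 6\right) - 1381 = \left(\left(-1 + \frac{1}{10}\right) - 6\right) - 1381 = \left(- \frac{9}{10} - 6\right) - 1381 = - \frac{69}{10} - 1381 = - \frac{13879}{10}$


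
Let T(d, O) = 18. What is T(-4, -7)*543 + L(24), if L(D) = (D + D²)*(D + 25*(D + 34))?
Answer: 894174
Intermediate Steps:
L(D) = (850 + 26*D)*(D + D²) (L(D) = (D + D²)*(D + 25*(34 + D)) = (D + D²)*(D + (850 + 25*D)) = (D + D²)*(850 + 26*D) = (850 + 26*D)*(D + D²))
T(-4, -7)*543 + L(24) = 18*543 + 2*24*(425 + 13*24² + 438*24) = 9774 + 2*24*(425 + 13*576 + 10512) = 9774 + 2*24*(425 + 7488 + 10512) = 9774 + 2*24*18425 = 9774 + 884400 = 894174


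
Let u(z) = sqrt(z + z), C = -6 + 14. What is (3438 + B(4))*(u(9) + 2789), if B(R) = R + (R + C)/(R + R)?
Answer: 19207843/2 + 20661*sqrt(2)/2 ≈ 9.6185e+6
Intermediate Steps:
C = 8
u(z) = sqrt(2)*sqrt(z) (u(z) = sqrt(2*z) = sqrt(2)*sqrt(z))
B(R) = R + (8 + R)/(2*R) (B(R) = R + (R + 8)/(R + R) = R + (8 + R)/((2*R)) = R + (8 + R)*(1/(2*R)) = R + (8 + R)/(2*R))
(3438 + B(4))*(u(9) + 2789) = (3438 + (1/2 + 4 + 4/4))*(sqrt(2)*sqrt(9) + 2789) = (3438 + (1/2 + 4 + 4*(1/4)))*(sqrt(2)*3 + 2789) = (3438 + (1/2 + 4 + 1))*(3*sqrt(2) + 2789) = (3438 + 11/2)*(2789 + 3*sqrt(2)) = 6887*(2789 + 3*sqrt(2))/2 = 19207843/2 + 20661*sqrt(2)/2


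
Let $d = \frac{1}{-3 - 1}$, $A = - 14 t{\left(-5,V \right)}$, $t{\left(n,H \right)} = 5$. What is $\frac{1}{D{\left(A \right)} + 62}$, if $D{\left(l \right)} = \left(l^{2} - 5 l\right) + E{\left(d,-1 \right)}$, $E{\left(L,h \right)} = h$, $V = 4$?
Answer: $\frac{1}{5311} \approx 0.00018829$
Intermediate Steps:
$A = -70$ ($A = \left(-14\right) 5 = -70$)
$d = - \frac{1}{4}$ ($d = \frac{1}{-4} = - \frac{1}{4} \approx -0.25$)
$D{\left(l \right)} = -1 + l^{2} - 5 l$ ($D{\left(l \right)} = \left(l^{2} - 5 l\right) - 1 = -1 + l^{2} - 5 l$)
$\frac{1}{D{\left(A \right)} + 62} = \frac{1}{\left(-1 + \left(-70\right)^{2} - -350\right) + 62} = \frac{1}{\left(-1 + 4900 + 350\right) + 62} = \frac{1}{5249 + 62} = \frac{1}{5311}$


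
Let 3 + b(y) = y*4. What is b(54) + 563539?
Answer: 563752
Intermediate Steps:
b(y) = -3 + 4*y (b(y) = -3 + y*4 = -3 + 4*y)
b(54) + 563539 = (-3 + 4*54) + 563539 = (-3 + 216) + 563539 = 213 + 563539 = 563752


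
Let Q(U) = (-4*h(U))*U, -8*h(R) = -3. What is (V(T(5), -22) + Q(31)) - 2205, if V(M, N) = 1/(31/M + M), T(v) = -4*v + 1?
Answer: -882607/392 ≈ -2251.5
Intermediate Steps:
h(R) = 3/8 (h(R) = -1/8*(-3) = 3/8)
T(v) = 1 - 4*v
V(M, N) = 1/(M + 31/M)
Q(U) = -3*U/2 (Q(U) = (-4*3/8)*U = -3*U/2)
(V(T(5), -22) + Q(31)) - 2205 = ((1 - 4*5)/(31 + (1 - 4*5)**2) - 3/2*31) - 2205 = ((1 - 20)/(31 + (1 - 20)**2) - 93/2) - 2205 = (-19/(31 + (-19)**2) - 93/2) - 2205 = (-19/(31 + 361) - 93/2) - 2205 = (-19/392 - 93/2) - 2205 = -18247/392 - 2205 = -882607/392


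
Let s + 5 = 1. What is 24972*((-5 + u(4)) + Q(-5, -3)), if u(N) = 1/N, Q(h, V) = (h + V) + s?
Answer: -418281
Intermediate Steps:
s = -4 (s = -5 + 1 = -4)
Q(h, V) = -4 + V + h (Q(h, V) = (h + V) - 4 = (V + h) - 4 = -4 + V + h)
24972*((-5 + u(4)) + Q(-5, -3)) = 24972*((-5 + 1/4) + (-4 - 3 - 5)) = 24972*((-5 + ¼) - 12) = 24972*(-19/4 - 12) = 24972*(-67/4) = -418281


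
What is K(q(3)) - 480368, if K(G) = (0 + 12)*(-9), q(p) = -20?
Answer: -480476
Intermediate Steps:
K(G) = -108 (K(G) = 12*(-9) = -108)
K(q(3)) - 480368 = -108 - 480368 = -480476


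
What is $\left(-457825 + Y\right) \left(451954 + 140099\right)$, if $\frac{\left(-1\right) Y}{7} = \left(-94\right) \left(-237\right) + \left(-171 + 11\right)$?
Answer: $-362721862503$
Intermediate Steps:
$Y = -154826$ ($Y = - 7 \left(\left(-94\right) \left(-237\right) + \left(-171 + 11\right)\right) = - 7 \left(22278 - 160\right) = \left(-7\right) 22118 = -154826$)
$\left(-457825 + Y\right) \left(451954 + 140099\right) = \left(-457825 - 154826\right) \left(451954 + 140099\right) = \left(-612651\right) 592053 = -362721862503$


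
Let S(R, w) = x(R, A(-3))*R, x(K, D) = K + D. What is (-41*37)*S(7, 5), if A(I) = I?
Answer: -42476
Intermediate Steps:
x(K, D) = D + K
S(R, w) = R*(-3 + R) (S(R, w) = (-3 + R)*R = R*(-3 + R))
(-41*37)*S(7, 5) = (-41*37)*(7*(-3 + 7)) = -10619*4 = -1517*28 = -42476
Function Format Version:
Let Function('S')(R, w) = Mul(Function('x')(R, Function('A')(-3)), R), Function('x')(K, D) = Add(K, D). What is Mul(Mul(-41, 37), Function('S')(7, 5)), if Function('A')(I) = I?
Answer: -42476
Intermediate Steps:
Function('x')(K, D) = Add(D, K)
Function('S')(R, w) = Mul(R, Add(-3, R)) (Function('S')(R, w) = Mul(Add(-3, R), R) = Mul(R, Add(-3, R)))
Mul(Mul(-41, 37), Function('S')(7, 5)) = Mul(Mul(-41, 37), Mul(7, Add(-3, 7))) = Mul(-1517, Mul(7, 4)) = Mul(-1517, 28) = -42476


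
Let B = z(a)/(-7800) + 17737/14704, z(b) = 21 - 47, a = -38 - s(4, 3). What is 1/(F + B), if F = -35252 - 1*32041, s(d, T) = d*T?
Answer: -1102800/74209386449 ≈ -1.4861e-5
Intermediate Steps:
s(d, T) = T*d
a = -50 (a = -38 - 3*4 = -38 - 1*12 = -38 - 12 = -50)
F = -67293 (F = -35252 - 32041 = -67293)
z(b) = -26
B = 1333951/1102800 (B = -26/(-7800) + 17737/14704 = -26*(-1/7800) + 17737*(1/14704) = 1/300 + 17737/14704 = 1333951/1102800 ≈ 1.2096)
1/(F + B) = 1/(-67293 + 1333951/1102800) = 1/(-74209386449/1102800) = -1102800/74209386449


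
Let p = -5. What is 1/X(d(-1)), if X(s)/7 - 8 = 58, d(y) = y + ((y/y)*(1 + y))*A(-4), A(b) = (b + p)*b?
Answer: 1/462 ≈ 0.0021645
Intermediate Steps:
A(b) = b*(-5 + b) (A(b) = (b - 5)*b = (-5 + b)*b = b*(-5 + b))
d(y) = 36 + 37*y (d(y) = y + ((y/y)*(1 + y))*(-4*(-5 - 4)) = y + (1*(1 + y))*(-4*(-9)) = y + (1 + y)*36 = y + (36 + 36*y) = 36 + 37*y)
X(s) = 462 (X(s) = 56 + 7*58 = 56 + 406 = 462)
1/X(d(-1)) = 1/462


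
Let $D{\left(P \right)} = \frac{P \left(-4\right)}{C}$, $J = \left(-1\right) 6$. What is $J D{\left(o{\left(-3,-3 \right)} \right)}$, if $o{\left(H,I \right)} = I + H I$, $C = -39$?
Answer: $- \frac{48}{13} \approx -3.6923$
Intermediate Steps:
$J = -6$
$D{\left(P \right)} = \frac{4 P}{39}$ ($D{\left(P \right)} = \frac{P \left(-4\right)}{-39} = - 4 P \left(- \frac{1}{39}\right) = \frac{4 P}{39}$)
$J D{\left(o{\left(-3,-3 \right)} \right)} = - 6 \frac{4 \left(- 3 \left(1 - 3\right)\right)}{39} = - 6 \frac{4 \left(\left(-3\right) \left(-2\right)\right)}{39} = - 6 \cdot \frac{4}{39} \cdot 6 = \left(-6\right) \frac{8}{13} = - \frac{48}{13}$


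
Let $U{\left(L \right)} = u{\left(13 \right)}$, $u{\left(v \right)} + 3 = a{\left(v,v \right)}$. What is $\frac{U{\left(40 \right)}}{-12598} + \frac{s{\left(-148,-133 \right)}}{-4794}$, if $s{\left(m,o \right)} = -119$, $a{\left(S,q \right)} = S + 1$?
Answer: $\frac{21271}{888159} \approx 0.02395$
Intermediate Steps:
$a{\left(S,q \right)} = 1 + S$
$u{\left(v \right)} = -2 + v$ ($u{\left(v \right)} = -3 + \left(1 + v\right) = -2 + v$)
$U{\left(L \right)} = 11$ ($U{\left(L \right)} = -2 + 13 = 11$)
$\frac{U{\left(40 \right)}}{-12598} + \frac{s{\left(-148,-133 \right)}}{-4794} = \frac{11}{-12598} - \frac{119}{-4794} = 11 \left(- \frac{1}{12598}\right) - - \frac{7}{282} = - \frac{11}{12598} + \frac{7}{282} = \frac{21271}{888159}$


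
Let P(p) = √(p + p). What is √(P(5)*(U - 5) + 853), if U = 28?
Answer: √(853 + 23*√10) ≈ 30.426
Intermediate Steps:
P(p) = √2*√p (P(p) = √(2*p) = √2*√p)
√(P(5)*(U - 5) + 853) = √((√2*√5)*(28 - 5) + 853) = √(√10*23 + 853) = √(23*√10 + 853) = √(853 + 23*√10)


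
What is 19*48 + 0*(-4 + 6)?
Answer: 912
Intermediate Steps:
19*48 + 0*(-4 + 6) = 912 + 0*2 = 912 + 0 = 912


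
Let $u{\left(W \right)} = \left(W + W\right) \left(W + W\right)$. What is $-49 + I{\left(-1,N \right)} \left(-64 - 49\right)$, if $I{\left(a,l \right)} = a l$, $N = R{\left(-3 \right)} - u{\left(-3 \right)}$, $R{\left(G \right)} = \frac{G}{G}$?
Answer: $-4004$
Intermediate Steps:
$R{\left(G \right)} = 1$
$u{\left(W \right)} = 4 W^{2}$ ($u{\left(W \right)} = 2 W 2 W = 4 W^{2}$)
$N = -35$ ($N = 1 - 4 \left(-3\right)^{2} = 1 - 4 \cdot 9 = 1 - 36 = -35$)
$-49 + I{\left(-1,N \right)} \left(-64 - 49\right) = -49 + \left(-1\right) \left(-35\right) \left(-64 - 49\right) = -49 + 35 \left(-113\right) = -49 - 3955 = -4004$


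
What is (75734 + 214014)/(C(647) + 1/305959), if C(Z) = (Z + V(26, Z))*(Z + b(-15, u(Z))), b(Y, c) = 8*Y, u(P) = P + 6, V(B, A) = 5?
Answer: 88651008332/105128736237 ≈ 0.84326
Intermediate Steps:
u(P) = 6 + P
C(Z) = (-120 + Z)*(5 + Z) (C(Z) = (Z + 5)*(Z + 8*(-15)) = (5 + Z)*(Z - 120) = (5 + Z)*(-120 + Z) = (-120 + Z)*(5 + Z))
(75734 + 214014)/(C(647) + 1/305959) = (75734 + 214014)/((-600 + 647**2 - 115*647) + 1/305959) = 289748/((-600 + 418609 - 74405) + 1/305959) = 289748/(343604 + 1/305959) = 289748/(105128736237/305959) = 289748*(305959/105128736237) = 88651008332/105128736237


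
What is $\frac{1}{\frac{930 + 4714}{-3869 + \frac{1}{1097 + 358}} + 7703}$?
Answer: $\frac{2814697}{21677504981} \approx 0.00012984$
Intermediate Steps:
$\frac{1}{\frac{930 + 4714}{-3869 + \frac{1}{1097 + 358}} + 7703} = \frac{1}{\frac{5644}{-3869 + \frac{1}{1455}} + 7703} = \frac{1}{\frac{5644}{- \frac{5629394}{1455}} + 7703} = \frac{1}{5644 \left(- \frac{1455}{5629394}\right) + 7703} = \frac{1}{- \frac{4106010}{2814697} + 7703} = \frac{1}{\frac{21677504981}{2814697}} = \frac{2814697}{21677504981}$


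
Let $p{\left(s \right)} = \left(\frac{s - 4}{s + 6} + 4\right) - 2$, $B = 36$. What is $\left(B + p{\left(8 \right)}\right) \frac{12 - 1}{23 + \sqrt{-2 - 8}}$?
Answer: $\frac{6164}{343} - \frac{268 i \sqrt{10}}{343} \approx 17.971 - 2.4708 i$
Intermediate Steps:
$p{\left(s \right)} = 2 + \frac{-4 + s}{6 + s}$ ($p{\left(s \right)} = \left(\frac{-4 + s}{6 + s} + 4\right) - 2 = \left(4 + \frac{-4 + s}{6 + s}\right) - 2 = 2 + \frac{-4 + s}{6 + s}$)
$\left(B + p{\left(8 \right)}\right) \frac{12 - 1}{23 + \sqrt{-2 - 8}} = \left(36 + \frac{8 + 3 \cdot 8}{6 + 8}\right) \frac{12 - 1}{23 + \sqrt{-2 - 8}} = \left(36 + \frac{8 + 24}{14}\right) \frac{11}{23 + \sqrt{-10}} = \left(36 + \frac{1}{14} \cdot 32\right) \frac{11}{23 + i \sqrt{10}} = \left(36 + \frac{16}{7}\right) \frac{11}{23 + i \sqrt{10}} = \frac{268 \frac{11}{23 + i \sqrt{10}}}{7} = \frac{2948}{7 \left(23 + i \sqrt{10}\right)}$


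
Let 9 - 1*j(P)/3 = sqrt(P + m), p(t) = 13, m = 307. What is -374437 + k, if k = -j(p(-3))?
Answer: -374464 + 24*sqrt(5) ≈ -3.7441e+5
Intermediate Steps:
j(P) = 27 - 3*sqrt(307 + P) (j(P) = 27 - 3*sqrt(P + 307) = 27 - 3*sqrt(307 + P))
k = -27 + 24*sqrt(5) (k = -(27 - 3*sqrt(307 + 13)) = -(27 - 24*sqrt(5)) = -27 + 24*sqrt(5) ≈ 26.666)
-374437 + k = -374437 + (-27 + 24*sqrt(5)) = -374464 + 24*sqrt(5)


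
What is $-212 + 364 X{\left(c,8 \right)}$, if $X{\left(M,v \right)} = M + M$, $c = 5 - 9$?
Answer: $-3124$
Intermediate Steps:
$c = -4$ ($c = 5 - 9 = -4$)
$X{\left(M,v \right)} = 2 M$
$-212 + 364 X{\left(c,8 \right)} = -212 + 364 \cdot 2 \left(-4\right) = -212 + 364 \left(-8\right) = -212 - 2912 = -3124$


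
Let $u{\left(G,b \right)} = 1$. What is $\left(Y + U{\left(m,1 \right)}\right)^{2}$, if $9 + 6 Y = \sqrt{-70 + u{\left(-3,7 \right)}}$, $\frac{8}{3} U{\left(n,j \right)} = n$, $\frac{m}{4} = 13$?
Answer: $\frac{\left(108 + i \sqrt{69}\right)^{2}}{36} \approx 322.08 + 49.84 i$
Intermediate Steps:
$m = 52$ ($m = 4 \cdot 13 = 52$)
$U{\left(n,j \right)} = \frac{3 n}{8}$
$Y = - \frac{3}{2} + \frac{i \sqrt{69}}{6}$ ($Y = - \frac{3}{2} + \frac{\sqrt{-70 + 1}}{6} = - \frac{3}{2} + \frac{\sqrt{-69}}{6} = - \frac{3}{2} + \frac{i \sqrt{69}}{6} \approx -1.5 + 1.3844 i$)
$\left(Y + U{\left(m,1 \right)}\right)^{2} = \left(\left(- \frac{3}{2} + \frac{i \sqrt{69}}{6}\right) + \frac{3}{8} \cdot 52\right)^{2} = \left(\left(- \frac{3}{2} + \frac{i \sqrt{69}}{6}\right) + \frac{39}{2}\right)^{2} = \left(18 + \frac{i \sqrt{69}}{6}\right)^{2}$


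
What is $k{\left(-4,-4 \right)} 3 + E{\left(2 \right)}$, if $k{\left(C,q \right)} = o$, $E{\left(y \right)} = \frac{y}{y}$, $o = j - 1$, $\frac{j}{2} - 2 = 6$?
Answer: $46$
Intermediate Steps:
$j = 16$ ($j = 4 + 2 \cdot 6 = 4 + 12 = 16$)
$o = 15$ ($o = 16 - 1 = 15$)
$E{\left(y \right)} = 1$
$k{\left(C,q \right)} = 15$
$k{\left(-4,-4 \right)} 3 + E{\left(2 \right)} = 15 \cdot 3 + 1 = 45 + 1 = 46$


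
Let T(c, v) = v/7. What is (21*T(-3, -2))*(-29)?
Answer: 174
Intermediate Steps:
T(c, v) = v/7 (T(c, v) = v*(1/7) = v/7)
(21*T(-3, -2))*(-29) = (21*((1/7)*(-2)))*(-29) = (21*(-2/7))*(-29) = -6*(-29) = 174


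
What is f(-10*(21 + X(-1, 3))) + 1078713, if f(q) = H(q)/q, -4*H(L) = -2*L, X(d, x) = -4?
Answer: 2157427/2 ≈ 1.0787e+6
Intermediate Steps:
H(L) = L/2 (H(L) = -(-1)*L/2 = L/2)
f(q) = ½ (f(q) = (q/2)/q = ½)
f(-10*(21 + X(-1, 3))) + 1078713 = ½ + 1078713 = 2157427/2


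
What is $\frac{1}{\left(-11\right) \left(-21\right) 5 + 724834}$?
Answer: $\frac{1}{725989} \approx 1.3774 \cdot 10^{-6}$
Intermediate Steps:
$\frac{1}{\left(-11\right) \left(-21\right) 5 + 724834} = \frac{1}{231 \cdot 5 + 724834} = \frac{1}{1155 + 724834} = \frac{1}{725989}$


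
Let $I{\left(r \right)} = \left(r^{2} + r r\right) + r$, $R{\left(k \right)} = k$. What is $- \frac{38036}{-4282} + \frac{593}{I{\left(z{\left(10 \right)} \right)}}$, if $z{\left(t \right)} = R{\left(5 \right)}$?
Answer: $\frac{2315603}{117755} \approx 19.665$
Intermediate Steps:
$z{\left(t \right)} = 5$
$I{\left(r \right)} = r + 2 r^{2}$ ($I{\left(r \right)} = \left(r^{2} + r^{2}\right) + r = 2 r^{2} + r = r + 2 r^{2}$)
$- \frac{38036}{-4282} + \frac{593}{I{\left(z{\left(10 \right)} \right)}} = - \frac{38036}{-4282} + \frac{593}{5 \left(1 + 2 \cdot 5\right)} = \left(-38036\right) \left(- \frac{1}{4282}\right) + \frac{593}{5 \left(1 + 10\right)} = \frac{19018}{2141} + \frac{593}{5 \cdot 11} = \frac{19018}{2141} + \frac{593}{55} = \frac{2315603}{117755}$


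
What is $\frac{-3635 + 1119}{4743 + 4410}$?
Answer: $- \frac{2516}{9153} \approx -0.27488$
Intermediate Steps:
$\frac{-3635 + 1119}{4743 + 4410} = - \frac{2516}{9153}$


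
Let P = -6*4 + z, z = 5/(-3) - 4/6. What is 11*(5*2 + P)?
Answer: -539/3 ≈ -179.67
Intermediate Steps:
z = -7/3 (z = 5*(-⅓) - 4*⅙ = -5/3 - ⅔ = -7/3 ≈ -2.3333)
P = -79/3 (P = -6*4 - 7/3 = -24 - 7/3 = -79/3 ≈ -26.333)
11*(5*2 + P) = 11*(5*2 - 79/3) = 11*(10 - 79/3) = 11*(-49/3) = -539/3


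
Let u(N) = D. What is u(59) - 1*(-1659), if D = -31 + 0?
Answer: 1628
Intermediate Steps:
D = -31
u(N) = -31
u(59) - 1*(-1659) = -31 - 1*(-1659) = -31 + 1659 = 1628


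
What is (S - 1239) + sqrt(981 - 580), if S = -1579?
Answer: -2818 + sqrt(401) ≈ -2798.0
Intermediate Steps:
(S - 1239) + sqrt(981 - 580) = (-1579 - 1239) + sqrt(981 - 580) = -2818 + sqrt(401)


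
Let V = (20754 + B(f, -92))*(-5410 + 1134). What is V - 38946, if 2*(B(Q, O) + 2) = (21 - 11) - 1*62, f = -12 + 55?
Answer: -88663322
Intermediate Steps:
f = 43
B(Q, O) = -28 (B(Q, O) = -2 + ((21 - 11) - 1*62)/2 = -2 + (10 - 62)/2 = -2 + (1/2)*(-52) = -2 - 26 = -28)
V = -88624376 (V = (20754 - 28)*(-5410 + 1134) = 20726*(-4276) = -88624376)
V - 38946 = -88624376 - 38946 = -88663322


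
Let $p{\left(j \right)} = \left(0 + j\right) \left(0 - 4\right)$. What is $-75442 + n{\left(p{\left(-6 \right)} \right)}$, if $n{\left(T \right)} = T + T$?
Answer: $-75394$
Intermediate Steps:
$p{\left(j \right)} = - 4 j$ ($p{\left(j \right)} = j \left(-4\right) = - 4 j$)
$n{\left(T \right)} = 2 T$
$-75442 + n{\left(p{\left(-6 \right)} \right)} = -75442 + 2 \left(\left(-4\right) \left(-6\right)\right) = -75442 + 2 \cdot 24 = -75442 + 48 = -75394$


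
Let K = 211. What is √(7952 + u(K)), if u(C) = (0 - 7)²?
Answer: 3*√889 ≈ 89.448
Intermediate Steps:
u(C) = 49 (u(C) = (-7)² = 49)
√(7952 + u(K)) = √(7952 + 49) = √8001 = 3*√889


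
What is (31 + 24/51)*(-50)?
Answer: -26750/17 ≈ -1573.5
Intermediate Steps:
(31 + 24/51)*(-50) = (31 + 24*(1/51))*(-50) = (31 + 8/17)*(-50) = (535/17)*(-50) = -26750/17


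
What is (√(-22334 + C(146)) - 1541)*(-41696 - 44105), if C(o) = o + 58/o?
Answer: 132219341 - 600607*I*√2413015/73 ≈ 1.3222e+8 - 1.278e+7*I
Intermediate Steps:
(√(-22334 + C(146)) - 1541)*(-41696 - 44105) = (√(-22334 + (146 + 58/146)) - 1541)*(-41696 - 44105) = (√(-22334 + (146 + 58*(1/146))) - 1541)*(-85801) = (√(-22334 + (146 + 29/73)) - 1541)*(-85801) = (√(-22334 + 10687/73) - 1541)*(-85801) = (√(-1619695/73) - 1541)*(-85801) = (7*I*√2413015/73 - 1541)*(-85801) = (-1541 + 7*I*√2413015/73)*(-85801) = 132219341 - 600607*I*√2413015/73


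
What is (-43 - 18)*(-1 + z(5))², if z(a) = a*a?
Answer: -35136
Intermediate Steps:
z(a) = a²
(-43 - 18)*(-1 + z(5))² = (-43 - 18)*(-1 + 5²)² = -61*(-1 + 25)² = -61*24² = -61*576 = -35136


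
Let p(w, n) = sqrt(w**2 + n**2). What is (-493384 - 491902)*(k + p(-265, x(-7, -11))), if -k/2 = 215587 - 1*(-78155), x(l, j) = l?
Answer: 578839760424 - 985286*sqrt(70274) ≈ 5.7858e+11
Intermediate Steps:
k = -587484 (k = -2*(215587 - 1*(-78155)) = -2*(215587 + 78155) = -2*293742 = -587484)
p(w, n) = sqrt(n**2 + w**2)
(-493384 - 491902)*(k + p(-265, x(-7, -11))) = (-493384 - 491902)*(-587484 + sqrt((-7)**2 + (-265)**2)) = -985286*(-587484 + sqrt(49 + 70225)) = -985286*(-587484 + sqrt(70274)) = 578839760424 - 985286*sqrt(70274)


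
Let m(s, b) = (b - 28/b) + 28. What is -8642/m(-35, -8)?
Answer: -17284/47 ≈ -367.74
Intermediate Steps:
m(s, b) = 28 + b - 28/b
-8642/m(-35, -8) = -8642/(28 - 8 - 28/(-8)) = -8642/(28 - 8 - 28*(-1/8)) = -8642/(28 - 8 + 7/2) = -8642/47/2 = -8642*2/47 = -17284/47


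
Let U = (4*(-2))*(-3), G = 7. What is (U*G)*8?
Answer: 1344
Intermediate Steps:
U = 24 (U = -8*(-3) = 24)
(U*G)*8 = (24*7)*8 = 168*8 = 1344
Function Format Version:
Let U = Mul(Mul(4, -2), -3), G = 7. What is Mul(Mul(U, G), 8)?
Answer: 1344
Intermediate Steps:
U = 24 (U = Mul(-8, -3) = 24)
Mul(Mul(U, G), 8) = Mul(Mul(24, 7), 8) = Mul(168, 8) = 1344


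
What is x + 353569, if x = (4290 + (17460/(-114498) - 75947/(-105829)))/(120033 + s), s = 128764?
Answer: 59217412730557819364/167484733792393 ≈ 3.5357e+5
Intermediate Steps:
x = 2888315218747/167484733792393 (x = (4290 + (17460/(-114498) - 75947/(-105829)))/(120033 + 128764) = (4290 + (17460*(-1/114498) - 75947*(-1/105829)))/248797 = (4290 + (-970/6361 + 75947/105829))*(1/248797) = (4290 + 380444737/673178269)*(1/248797) = (2888315218747/673178269)*(1/248797) = 2888315218747/167484733792393 ≈ 0.017245)
x + 353569 = 2888315218747/167484733792393 + 353569 = 59217412730557819364/167484733792393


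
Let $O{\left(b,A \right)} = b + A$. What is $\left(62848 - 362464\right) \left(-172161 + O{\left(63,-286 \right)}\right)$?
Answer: $51649004544$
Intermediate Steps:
$O{\left(b,A \right)} = A + b$
$\left(62848 - 362464\right) \left(-172161 + O{\left(63,-286 \right)}\right) = \left(62848 - 362464\right) \left(-172161 + \left(-286 + 63\right)\right) = - 299616 \left(-172161 - 223\right) = \left(-299616\right) \left(-172384\right) = 51649004544$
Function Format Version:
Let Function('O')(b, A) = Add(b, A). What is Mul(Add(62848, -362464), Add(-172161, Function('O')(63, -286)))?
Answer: 51649004544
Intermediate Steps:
Function('O')(b, A) = Add(A, b)
Mul(Add(62848, -362464), Add(-172161, Function('O')(63, -286))) = Mul(Add(62848, -362464), Add(-172161, Add(-286, 63))) = Mul(-299616, Add(-172161, -223)) = Mul(-299616, -172384) = 51649004544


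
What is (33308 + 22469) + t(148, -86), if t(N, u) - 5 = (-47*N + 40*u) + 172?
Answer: 45558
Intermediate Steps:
t(N, u) = 177 - 47*N + 40*u (t(N, u) = 5 + ((-47*N + 40*u) + 172) = 5 + (172 - 47*N + 40*u) = 177 - 47*N + 40*u)
(33308 + 22469) + t(148, -86) = (33308 + 22469) + (177 - 47*148 + 40*(-86)) = 55777 + (177 - 6956 - 3440) = 55777 - 10219 = 45558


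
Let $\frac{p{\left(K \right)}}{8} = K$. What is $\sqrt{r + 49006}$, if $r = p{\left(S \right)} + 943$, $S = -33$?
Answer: $\sqrt{49685} \approx 222.9$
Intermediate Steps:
$p{\left(K \right)} = 8 K$
$r = 679$ ($r = 8 \left(-33\right) + 943 = -264 + 943 = 679$)
$\sqrt{r + 49006} = \sqrt{679 + 49006} = \sqrt{49685}$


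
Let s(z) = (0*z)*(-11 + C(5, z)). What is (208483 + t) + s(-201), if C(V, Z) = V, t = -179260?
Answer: 29223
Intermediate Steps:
s(z) = 0 (s(z) = (0*z)*(-11 + 5) = 0*(-6) = 0)
(208483 + t) + s(-201) = (208483 - 179260) + 0 = 29223 + 0 = 29223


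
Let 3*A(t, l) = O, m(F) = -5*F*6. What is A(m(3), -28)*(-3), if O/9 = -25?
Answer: 225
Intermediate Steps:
m(F) = -30*F
O = -225 (O = 9*(-25) = -225)
A(t, l) = -75 (A(t, l) = (⅓)*(-225) = -75)
A(m(3), -28)*(-3) = -75*(-3) = 225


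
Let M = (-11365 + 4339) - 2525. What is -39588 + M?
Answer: -49139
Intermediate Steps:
M = -9551 (M = -7026 - 2525 = -9551)
-39588 + M = -39588 - 9551 = -49139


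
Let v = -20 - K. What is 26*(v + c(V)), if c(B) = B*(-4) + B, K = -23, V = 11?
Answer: -780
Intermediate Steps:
c(B) = -3*B (c(B) = -4*B + B = -3*B)
v = 3 (v = -20 - 1*(-23) = -20 + 23 = 3)
26*(v + c(V)) = 26*(3 - 3*11) = 26*(3 - 33) = 26*(-30) = -780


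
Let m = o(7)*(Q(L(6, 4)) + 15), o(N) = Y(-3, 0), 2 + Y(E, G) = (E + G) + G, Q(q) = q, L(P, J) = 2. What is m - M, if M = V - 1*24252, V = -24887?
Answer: 49054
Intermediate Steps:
Y(E, G) = -2 + E + 2*G (Y(E, G) = -2 + ((E + G) + G) = -2 + (E + 2*G) = -2 + E + 2*G)
o(N) = -5 (o(N) = -2 - 3 + 2*0 = -2 - 3 + 0 = -5)
M = -49139 (M = -24887 - 1*24252 = -24887 - 24252 = -49139)
m = -85 (m = -5*(2 + 15) = -5*17 = -85)
m - M = -85 - 1*(-49139) = -85 + 49139 = 49054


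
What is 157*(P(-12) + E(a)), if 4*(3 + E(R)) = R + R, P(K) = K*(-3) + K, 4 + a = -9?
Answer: 4553/2 ≈ 2276.5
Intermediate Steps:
a = -13 (a = -4 - 9 = -13)
P(K) = -2*K (P(K) = -3*K + K = -2*K)
E(R) = -3 + R/2 (E(R) = -3 + (R + R)/4 = -3 + (2*R)/4 = -3 + R/2)
157*(P(-12) + E(a)) = 157*(-2*(-12) + (-3 + (1/2)*(-13))) = 157*(24 + (-3 - 13/2)) = 157*(24 - 19/2) = 157*(29/2) = 4553/2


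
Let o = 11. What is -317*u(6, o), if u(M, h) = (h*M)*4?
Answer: -83688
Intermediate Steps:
u(M, h) = 4*M*h (u(M, h) = (M*h)*4 = 4*M*h)
-317*u(6, o) = -1268*6*11 = -317*264 = -83688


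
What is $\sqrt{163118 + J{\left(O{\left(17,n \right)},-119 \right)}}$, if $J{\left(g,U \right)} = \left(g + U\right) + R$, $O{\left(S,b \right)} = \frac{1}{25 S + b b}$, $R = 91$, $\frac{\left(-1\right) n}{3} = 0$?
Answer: $\frac{\sqrt{1178325267}}{85} \approx 403.84$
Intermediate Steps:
$n = 0$ ($n = \left(-3\right) 0 = 0$)
$O{\left(S,b \right)} = \frac{1}{b^{2} + 25 S}$ ($O{\left(S,b \right)} = \frac{1}{25 S + b^{2}} = \frac{1}{b^{2} + 25 S}$)
$J{\left(g,U \right)} = 91 + U + g$ ($J{\left(g,U \right)} = \left(g + U\right) + 91 = \left(U + g\right) + 91 = 91 + U + g$)
$\sqrt{163118 + J{\left(O{\left(17,n \right)},-119 \right)}} = \sqrt{163118 + \left(91 - 119 + \frac{1}{0^{2} + 25 \cdot 17}\right)} = \sqrt{163118 + \left(91 - 119 + \frac{1}{0 + 425}\right)} = \sqrt{163118 + \left(91 - 119 + \frac{1}{425}\right)} = \sqrt{163118 - \frac{11899}{425}} = \sqrt{\frac{69313251}{425}} = \frac{\sqrt{1178325267}}{85}$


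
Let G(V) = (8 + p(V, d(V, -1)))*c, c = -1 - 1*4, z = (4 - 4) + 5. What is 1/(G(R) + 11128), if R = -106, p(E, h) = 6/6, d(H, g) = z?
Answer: 1/11083 ≈ 9.0228e-5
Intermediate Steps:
z = 5 (z = 0 + 5 = 5)
d(H, g) = 5
p(E, h) = 1 (p(E, h) = 6*(⅙) = 1)
c = -5 (c = -1 - 4 = -5)
G(V) = -45 (G(V) = (8 + 1)*(-5) = 9*(-5) = -45)
1/(G(R) + 11128) = 1/(-45 + 11128) = 1/11083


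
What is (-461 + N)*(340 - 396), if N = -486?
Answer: 53032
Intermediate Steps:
(-461 + N)*(340 - 396) = (-461 - 486)*(340 - 396) = -947*(-56) = 53032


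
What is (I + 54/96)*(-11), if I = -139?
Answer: 24365/16 ≈ 1522.8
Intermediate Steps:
(I + 54/96)*(-11) = (-139 + 54/96)*(-11) = (-139 + 54*(1/96))*(-11) = (-139 + 9/16)*(-11) = -2215/16*(-11) = 24365/16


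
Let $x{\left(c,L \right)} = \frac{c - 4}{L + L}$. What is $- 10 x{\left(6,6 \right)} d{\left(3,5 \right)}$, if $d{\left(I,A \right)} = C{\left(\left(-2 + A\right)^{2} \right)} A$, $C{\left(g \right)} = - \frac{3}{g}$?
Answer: $\frac{25}{9} \approx 2.7778$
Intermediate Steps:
$x{\left(c,L \right)} = \frac{-4 + c}{2 L}$
$d{\left(I,A \right)} = - \frac{3 A}{\left(-2 + A\right)^{2}}$ ($d{\left(I,A \right)} = - \frac{3}{\left(-2 + A\right)^{2}} A = - \frac{3 A}{\left(-2 + A\right)^{2}}$)
$- 10 x{\left(6,6 \right)} d{\left(3,5 \right)} = - 10 \frac{-4 + 6}{2 \cdot 6} \left(\left(-3\right) 5 \frac{1}{\left(-2 + 5\right)^{2}}\right) = - 10 \cdot \frac{1}{2} \cdot \frac{1}{6} \cdot 2 \left(\left(-3\right) 5 \cdot \frac{1}{9}\right) = \left(-10\right) \frac{1}{6} \left(\left(-3\right) 5 \cdot \frac{1}{9}\right) = \left(- \frac{5}{3}\right) \left(- \frac{5}{3}\right) = \frac{25}{9}$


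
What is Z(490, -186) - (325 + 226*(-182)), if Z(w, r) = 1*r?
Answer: 40621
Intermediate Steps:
Z(w, r) = r
Z(490, -186) - (325 + 226*(-182)) = -186 - (325 + 226*(-182)) = -186 - (325 - 41132) = -186 - 1*(-40807) = -186 + 40807 = 40621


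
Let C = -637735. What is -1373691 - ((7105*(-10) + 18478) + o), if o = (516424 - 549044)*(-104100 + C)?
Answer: -24199978819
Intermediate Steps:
o = 24198657700 (o = (516424 - 549044)*(-104100 - 637735) = -32620*(-741835) = 24198657700)
-1373691 - ((7105*(-10) + 18478) + o) = -1373691 - ((7105*(-10) + 18478) + 24198657700) = -1373691 - ((-71050 + 18478) + 24198657700) = -1373691 - (-52572 + 24198657700) = -1373691 - 1*24198605128 = -1373691 - 24198605128 = -24199978819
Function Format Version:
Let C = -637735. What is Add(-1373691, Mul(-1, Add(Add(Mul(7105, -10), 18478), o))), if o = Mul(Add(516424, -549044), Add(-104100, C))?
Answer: -24199978819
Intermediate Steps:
o = 24198657700 (o = Mul(Add(516424, -549044), Add(-104100, -637735)) = Mul(-32620, -741835) = 24198657700)
Add(-1373691, Mul(-1, Add(Add(Mul(7105, -10), 18478), o))) = Add(-1373691, Mul(-1, Add(Add(Mul(7105, -10), 18478), 24198657700))) = Add(-1373691, Mul(-1, Add(Add(-71050, 18478), 24198657700))) = Add(-1373691, Mul(-1, Add(-52572, 24198657700))) = Add(-1373691, Mul(-1, 24198605128)) = Add(-1373691, -24198605128) = -24199978819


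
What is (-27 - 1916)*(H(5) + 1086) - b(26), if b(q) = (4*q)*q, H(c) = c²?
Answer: -2161377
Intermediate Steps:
b(q) = 4*q²
(-27 - 1916)*(H(5) + 1086) - b(26) = (-27 - 1916)*(5² + 1086) - 4*26² = -1943*(25 + 1086) - 4*676 = -1943*1111 - 1*2704 = -2158673 - 2704 = -2161377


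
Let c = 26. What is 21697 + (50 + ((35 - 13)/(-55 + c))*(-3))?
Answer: 630729/29 ≈ 21749.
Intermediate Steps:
21697 + (50 + ((35 - 13)/(-55 + c))*(-3)) = 21697 + (50 + ((35 - 13)/(-55 + 26))*(-3)) = 21697 + (50 + (22/(-29))*(-3)) = 21697 + (50 + (22*(-1/29))*(-3)) = 21697 + (50 - 22/29*(-3)) = 21697 + (50 + 66/29) = 21697 + 1516/29 = 630729/29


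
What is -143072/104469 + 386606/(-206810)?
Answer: -34988531267/10802616945 ≈ -3.2389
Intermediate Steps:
-143072/104469 + 386606/(-206810) = -143072*1/104469 + 386606*(-1/206810) = -143072/104469 - 193303/103405 = -34988531267/10802616945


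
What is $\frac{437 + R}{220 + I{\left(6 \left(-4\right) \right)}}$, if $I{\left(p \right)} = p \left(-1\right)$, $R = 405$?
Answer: $\frac{421}{122} \approx 3.4508$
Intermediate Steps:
$I{\left(p \right)} = - p$
$\frac{437 + R}{220 + I{\left(6 \left(-4\right) \right)}} = \frac{437 + 405}{220 - 6 \left(-4\right)} = \frac{842}{220 - -24} = \frac{842}{220 + 24} = \frac{842}{244} = 842 \cdot \frac{1}{244} = \frac{421}{122}$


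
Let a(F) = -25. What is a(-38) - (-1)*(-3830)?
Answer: -3855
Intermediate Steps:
a(-38) - (-1)*(-3830) = -25 - (-1)*(-3830) = -25 - 1*3830 = -25 - 3830 = -3855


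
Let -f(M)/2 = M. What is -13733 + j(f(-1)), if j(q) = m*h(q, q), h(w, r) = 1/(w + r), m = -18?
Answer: -27475/2 ≈ -13738.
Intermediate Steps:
h(w, r) = 1/(r + w)
f(M) = -2*M
j(q) = -9/q (j(q) = -18/(q + q) = -18*1/(2*q) = -9/q)
-13733 + j(f(-1)) = -13733 - 9/((-2*(-1))) = -13733 - 9/2 = -27475/2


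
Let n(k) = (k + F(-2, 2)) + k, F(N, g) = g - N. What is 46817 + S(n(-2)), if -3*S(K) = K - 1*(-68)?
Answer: 140383/3 ≈ 46794.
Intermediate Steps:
n(k) = 4 + 2*k (n(k) = (k + (2 - 1*(-2))) + k = (k + (2 + 2)) + k = (k + 4) + k = (4 + k) + k = 4 + 2*k)
S(K) = -68/3 - K/3 (S(K) = -(K - 1*(-68))/3 = -(K + 68)/3 = -(68 + K)/3 = -68/3 - K/3)
46817 + S(n(-2)) = 46817 + (-68/3 - (4 + 2*(-2))/3) = 46817 + (-68/3 - (4 - 4)/3) = 46817 + (-68/3 - ⅓*0) = 46817 + (-68/3 + 0) = 46817 - 68/3 = 140383/3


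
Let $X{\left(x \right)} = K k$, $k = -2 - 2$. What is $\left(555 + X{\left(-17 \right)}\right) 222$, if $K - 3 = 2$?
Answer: $118770$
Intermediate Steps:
$K = 5$ ($K = 3 + 2 = 5$)
$k = -4$
$X{\left(x \right)} = -20$ ($X{\left(x \right)} = 5 \left(-4\right) = -20$)
$\left(555 + X{\left(-17 \right)}\right) 222 = \left(555 - 20\right) 222 = 535 \cdot 222 = 118770$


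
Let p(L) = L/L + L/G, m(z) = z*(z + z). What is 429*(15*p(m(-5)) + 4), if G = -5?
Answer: -56199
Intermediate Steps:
m(z) = 2*z² (m(z) = z*(2*z) = 2*z²)
p(L) = 1 - L/5 (p(L) = L/L + L/(-5) = 1 + L*(-⅕) = 1 - L/5)
429*(15*p(m(-5)) + 4) = 429*(15*(1 - 2*(-5)²/5) + 4) = 429*(15*(1 - 2*25/5) + 4) = 429*(15*(1 - ⅕*50) + 4) = 429*(15*(1 - 10) + 4) = 429*(15*(-9) + 4) = 429*(-135 + 4) = 429*(-131) = -56199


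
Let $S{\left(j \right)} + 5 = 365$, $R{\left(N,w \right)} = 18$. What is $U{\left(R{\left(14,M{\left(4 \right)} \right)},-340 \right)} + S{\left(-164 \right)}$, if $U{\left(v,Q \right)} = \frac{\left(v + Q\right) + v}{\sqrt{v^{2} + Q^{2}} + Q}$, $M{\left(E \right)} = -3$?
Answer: $\frac{3320}{81} - \frac{152 \sqrt{28981}}{81} \approx -278.47$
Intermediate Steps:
$S{\left(j \right)} = 360$ ($S{\left(j \right)} = -5 + 365 = 360$)
$U{\left(v,Q \right)} = \frac{Q + 2 v}{Q + \sqrt{Q^{2} + v^{2}}}$ ($U{\left(v,Q \right)} = \frac{\left(Q + v\right) + v}{\sqrt{Q^{2} + v^{2}} + Q} = \frac{Q + 2 v}{Q + \sqrt{Q^{2} + v^{2}}}$)
$U{\left(R{\left(14,M{\left(4 \right)} \right)},-340 \right)} + S{\left(-164 \right)} = \frac{-340 + 2 \cdot 18}{-340 + \sqrt{\left(-340\right)^{2} + 18^{2}}} + 360 = \frac{-340 + 36}{-340 + \sqrt{115600 + 324}} + 360 = \frac{1}{-340 + \sqrt{115924}} \left(-304\right) + 360 = \frac{1}{-340 + 2 \sqrt{28981}} \left(-304\right) + 360 = - \frac{304}{-340 + 2 \sqrt{28981}} + 360 = 360 - \frac{304}{-340 + 2 \sqrt{28981}}$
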